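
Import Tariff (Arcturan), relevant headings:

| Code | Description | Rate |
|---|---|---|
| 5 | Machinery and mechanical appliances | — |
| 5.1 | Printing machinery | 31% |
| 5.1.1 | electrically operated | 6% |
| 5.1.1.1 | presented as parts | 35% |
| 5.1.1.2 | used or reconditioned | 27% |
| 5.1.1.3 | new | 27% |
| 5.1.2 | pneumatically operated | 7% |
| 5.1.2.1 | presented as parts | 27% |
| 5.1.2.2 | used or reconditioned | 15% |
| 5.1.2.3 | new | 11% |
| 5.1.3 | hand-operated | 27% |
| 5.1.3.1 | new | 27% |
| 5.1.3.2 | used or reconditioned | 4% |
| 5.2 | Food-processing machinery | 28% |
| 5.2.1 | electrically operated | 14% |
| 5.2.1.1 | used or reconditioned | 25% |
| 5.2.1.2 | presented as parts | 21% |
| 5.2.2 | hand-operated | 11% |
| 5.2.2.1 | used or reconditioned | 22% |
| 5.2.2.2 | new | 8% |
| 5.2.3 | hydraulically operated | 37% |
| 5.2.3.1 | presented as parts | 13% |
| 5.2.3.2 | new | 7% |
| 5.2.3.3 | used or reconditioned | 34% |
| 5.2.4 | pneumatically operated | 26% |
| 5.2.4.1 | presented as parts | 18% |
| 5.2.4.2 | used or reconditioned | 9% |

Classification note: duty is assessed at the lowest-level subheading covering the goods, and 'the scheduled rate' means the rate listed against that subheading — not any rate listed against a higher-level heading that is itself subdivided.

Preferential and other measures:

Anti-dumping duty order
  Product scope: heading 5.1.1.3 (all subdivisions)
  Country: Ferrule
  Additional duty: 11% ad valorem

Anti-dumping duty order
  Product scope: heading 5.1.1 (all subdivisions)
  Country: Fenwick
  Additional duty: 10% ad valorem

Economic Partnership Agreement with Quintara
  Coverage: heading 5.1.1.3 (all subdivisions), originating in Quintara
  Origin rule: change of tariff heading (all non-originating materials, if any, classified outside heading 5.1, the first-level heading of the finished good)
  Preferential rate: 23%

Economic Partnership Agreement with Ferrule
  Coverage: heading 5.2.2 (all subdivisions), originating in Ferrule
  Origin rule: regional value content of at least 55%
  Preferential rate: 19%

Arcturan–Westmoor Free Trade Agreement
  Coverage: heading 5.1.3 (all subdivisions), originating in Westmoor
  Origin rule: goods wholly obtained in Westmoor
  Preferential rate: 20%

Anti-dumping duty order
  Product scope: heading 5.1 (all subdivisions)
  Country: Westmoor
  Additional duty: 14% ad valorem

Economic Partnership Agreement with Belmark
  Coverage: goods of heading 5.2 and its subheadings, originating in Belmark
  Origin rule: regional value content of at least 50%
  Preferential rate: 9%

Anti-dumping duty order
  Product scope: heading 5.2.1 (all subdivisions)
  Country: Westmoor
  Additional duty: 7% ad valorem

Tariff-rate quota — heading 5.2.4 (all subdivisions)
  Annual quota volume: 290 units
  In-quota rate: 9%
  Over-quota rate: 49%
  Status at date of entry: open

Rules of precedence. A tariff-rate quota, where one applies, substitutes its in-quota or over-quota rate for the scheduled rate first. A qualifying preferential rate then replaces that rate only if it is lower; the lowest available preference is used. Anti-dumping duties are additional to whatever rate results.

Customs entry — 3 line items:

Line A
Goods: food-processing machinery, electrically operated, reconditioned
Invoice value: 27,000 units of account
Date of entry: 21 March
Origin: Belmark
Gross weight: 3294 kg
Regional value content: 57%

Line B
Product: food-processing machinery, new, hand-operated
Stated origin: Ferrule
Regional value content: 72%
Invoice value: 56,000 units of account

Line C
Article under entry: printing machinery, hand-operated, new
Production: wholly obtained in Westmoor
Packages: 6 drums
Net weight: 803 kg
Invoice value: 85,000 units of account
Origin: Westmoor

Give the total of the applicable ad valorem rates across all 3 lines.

51%

Line A: food-processing → 5.2; electrically operated → 5.2.1; reconditioned → 5.2.1.1. Scheduled 25%. Belmark agreement on 5.2: RVC ≥ 50% → 9% available; preferential 9%. → 9%.
Line B: food-processing → 5.2; hand-operated → 5.2.2; new → 5.2.2.2. Scheduled 8%. Ferrule agreement on 5.2.2: RVC ≥ 55% → 19% available; preference 19% not lower than 8% → no reduction. → 8%.
Line C: printing → 5.1; hand-operated → 5.1.3; new → 5.1.3.1. Scheduled 27%. Westmoor agreement on 5.1.3: wholly obtained → 20% available; preferential 20%; anti-dumping (Westmoor, 5.1): +14%; total 20% + 14% = 34%. → 34%.
Sum: 9% + 8% + 34% = 51%.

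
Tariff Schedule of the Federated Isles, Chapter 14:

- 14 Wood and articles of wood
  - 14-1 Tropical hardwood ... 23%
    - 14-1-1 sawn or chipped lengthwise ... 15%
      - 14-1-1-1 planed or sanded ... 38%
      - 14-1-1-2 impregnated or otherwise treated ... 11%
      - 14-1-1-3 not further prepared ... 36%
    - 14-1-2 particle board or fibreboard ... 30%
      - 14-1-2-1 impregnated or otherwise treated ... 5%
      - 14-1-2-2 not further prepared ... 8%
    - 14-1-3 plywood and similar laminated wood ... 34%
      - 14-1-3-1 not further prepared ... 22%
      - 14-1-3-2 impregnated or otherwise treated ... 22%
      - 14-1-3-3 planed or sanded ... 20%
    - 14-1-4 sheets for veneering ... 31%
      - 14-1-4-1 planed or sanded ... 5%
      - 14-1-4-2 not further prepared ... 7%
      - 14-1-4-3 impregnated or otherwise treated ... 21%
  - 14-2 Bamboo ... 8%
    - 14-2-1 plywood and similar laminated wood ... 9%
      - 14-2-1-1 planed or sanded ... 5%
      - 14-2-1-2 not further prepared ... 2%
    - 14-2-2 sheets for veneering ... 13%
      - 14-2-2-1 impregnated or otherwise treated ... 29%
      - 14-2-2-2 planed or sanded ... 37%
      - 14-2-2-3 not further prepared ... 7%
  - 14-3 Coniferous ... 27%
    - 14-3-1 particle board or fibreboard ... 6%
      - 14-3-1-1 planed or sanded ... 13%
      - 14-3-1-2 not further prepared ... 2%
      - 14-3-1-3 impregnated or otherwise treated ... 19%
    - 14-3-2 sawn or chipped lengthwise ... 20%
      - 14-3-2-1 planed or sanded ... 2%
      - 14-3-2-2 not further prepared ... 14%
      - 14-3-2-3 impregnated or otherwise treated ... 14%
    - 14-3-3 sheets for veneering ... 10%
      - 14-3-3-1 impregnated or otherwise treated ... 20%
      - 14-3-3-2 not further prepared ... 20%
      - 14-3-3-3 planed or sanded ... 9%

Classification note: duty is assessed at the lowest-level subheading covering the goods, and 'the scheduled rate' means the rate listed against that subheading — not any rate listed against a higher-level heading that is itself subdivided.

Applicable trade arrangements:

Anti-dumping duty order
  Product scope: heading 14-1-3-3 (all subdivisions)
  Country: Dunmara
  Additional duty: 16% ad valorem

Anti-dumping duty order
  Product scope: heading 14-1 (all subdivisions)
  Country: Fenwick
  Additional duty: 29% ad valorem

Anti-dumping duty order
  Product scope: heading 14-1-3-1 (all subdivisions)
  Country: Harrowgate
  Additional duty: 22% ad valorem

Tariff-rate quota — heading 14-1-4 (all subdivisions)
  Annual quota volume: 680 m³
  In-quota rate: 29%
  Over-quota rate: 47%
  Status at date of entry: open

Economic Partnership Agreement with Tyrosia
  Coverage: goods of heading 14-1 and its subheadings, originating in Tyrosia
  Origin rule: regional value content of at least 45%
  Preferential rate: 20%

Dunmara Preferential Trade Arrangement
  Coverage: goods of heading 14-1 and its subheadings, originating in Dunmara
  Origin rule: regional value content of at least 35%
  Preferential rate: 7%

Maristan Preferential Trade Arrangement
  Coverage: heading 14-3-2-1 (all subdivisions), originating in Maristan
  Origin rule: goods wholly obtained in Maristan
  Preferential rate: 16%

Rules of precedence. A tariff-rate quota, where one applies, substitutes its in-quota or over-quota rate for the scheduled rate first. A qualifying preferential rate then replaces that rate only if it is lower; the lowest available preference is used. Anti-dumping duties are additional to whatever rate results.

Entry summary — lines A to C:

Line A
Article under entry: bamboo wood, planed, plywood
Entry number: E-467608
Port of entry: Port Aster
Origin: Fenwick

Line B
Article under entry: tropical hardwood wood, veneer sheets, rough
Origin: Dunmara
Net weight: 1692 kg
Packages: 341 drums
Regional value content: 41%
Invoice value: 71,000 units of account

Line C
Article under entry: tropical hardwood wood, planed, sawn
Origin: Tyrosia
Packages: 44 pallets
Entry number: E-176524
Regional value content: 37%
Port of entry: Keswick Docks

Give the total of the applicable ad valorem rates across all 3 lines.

Line A: bamboo → 14-2; plywood → 14-2-1; planed → 14-2-1-1. Scheduled 5%. No special measure applies. → 5%.
Line B: tropical hardwood → 14-1; veneer sheets → 14-1-4; rough → 14-1-4-2. Scheduled 7%. quota on 14-1-4 open → in-quota 29%; Dunmara agreement on 14-1: RVC ≥ 35% → 7% available; preferential 7%. → 7%.
Line C: tropical hardwood → 14-1; sawn → 14-1-1; planed → 14-1-1-1. Scheduled 38%. Tyrosia agreement on 14-1: RVC < 45%. → 38%.
Sum: 5% + 7% + 38% = 50%.

50%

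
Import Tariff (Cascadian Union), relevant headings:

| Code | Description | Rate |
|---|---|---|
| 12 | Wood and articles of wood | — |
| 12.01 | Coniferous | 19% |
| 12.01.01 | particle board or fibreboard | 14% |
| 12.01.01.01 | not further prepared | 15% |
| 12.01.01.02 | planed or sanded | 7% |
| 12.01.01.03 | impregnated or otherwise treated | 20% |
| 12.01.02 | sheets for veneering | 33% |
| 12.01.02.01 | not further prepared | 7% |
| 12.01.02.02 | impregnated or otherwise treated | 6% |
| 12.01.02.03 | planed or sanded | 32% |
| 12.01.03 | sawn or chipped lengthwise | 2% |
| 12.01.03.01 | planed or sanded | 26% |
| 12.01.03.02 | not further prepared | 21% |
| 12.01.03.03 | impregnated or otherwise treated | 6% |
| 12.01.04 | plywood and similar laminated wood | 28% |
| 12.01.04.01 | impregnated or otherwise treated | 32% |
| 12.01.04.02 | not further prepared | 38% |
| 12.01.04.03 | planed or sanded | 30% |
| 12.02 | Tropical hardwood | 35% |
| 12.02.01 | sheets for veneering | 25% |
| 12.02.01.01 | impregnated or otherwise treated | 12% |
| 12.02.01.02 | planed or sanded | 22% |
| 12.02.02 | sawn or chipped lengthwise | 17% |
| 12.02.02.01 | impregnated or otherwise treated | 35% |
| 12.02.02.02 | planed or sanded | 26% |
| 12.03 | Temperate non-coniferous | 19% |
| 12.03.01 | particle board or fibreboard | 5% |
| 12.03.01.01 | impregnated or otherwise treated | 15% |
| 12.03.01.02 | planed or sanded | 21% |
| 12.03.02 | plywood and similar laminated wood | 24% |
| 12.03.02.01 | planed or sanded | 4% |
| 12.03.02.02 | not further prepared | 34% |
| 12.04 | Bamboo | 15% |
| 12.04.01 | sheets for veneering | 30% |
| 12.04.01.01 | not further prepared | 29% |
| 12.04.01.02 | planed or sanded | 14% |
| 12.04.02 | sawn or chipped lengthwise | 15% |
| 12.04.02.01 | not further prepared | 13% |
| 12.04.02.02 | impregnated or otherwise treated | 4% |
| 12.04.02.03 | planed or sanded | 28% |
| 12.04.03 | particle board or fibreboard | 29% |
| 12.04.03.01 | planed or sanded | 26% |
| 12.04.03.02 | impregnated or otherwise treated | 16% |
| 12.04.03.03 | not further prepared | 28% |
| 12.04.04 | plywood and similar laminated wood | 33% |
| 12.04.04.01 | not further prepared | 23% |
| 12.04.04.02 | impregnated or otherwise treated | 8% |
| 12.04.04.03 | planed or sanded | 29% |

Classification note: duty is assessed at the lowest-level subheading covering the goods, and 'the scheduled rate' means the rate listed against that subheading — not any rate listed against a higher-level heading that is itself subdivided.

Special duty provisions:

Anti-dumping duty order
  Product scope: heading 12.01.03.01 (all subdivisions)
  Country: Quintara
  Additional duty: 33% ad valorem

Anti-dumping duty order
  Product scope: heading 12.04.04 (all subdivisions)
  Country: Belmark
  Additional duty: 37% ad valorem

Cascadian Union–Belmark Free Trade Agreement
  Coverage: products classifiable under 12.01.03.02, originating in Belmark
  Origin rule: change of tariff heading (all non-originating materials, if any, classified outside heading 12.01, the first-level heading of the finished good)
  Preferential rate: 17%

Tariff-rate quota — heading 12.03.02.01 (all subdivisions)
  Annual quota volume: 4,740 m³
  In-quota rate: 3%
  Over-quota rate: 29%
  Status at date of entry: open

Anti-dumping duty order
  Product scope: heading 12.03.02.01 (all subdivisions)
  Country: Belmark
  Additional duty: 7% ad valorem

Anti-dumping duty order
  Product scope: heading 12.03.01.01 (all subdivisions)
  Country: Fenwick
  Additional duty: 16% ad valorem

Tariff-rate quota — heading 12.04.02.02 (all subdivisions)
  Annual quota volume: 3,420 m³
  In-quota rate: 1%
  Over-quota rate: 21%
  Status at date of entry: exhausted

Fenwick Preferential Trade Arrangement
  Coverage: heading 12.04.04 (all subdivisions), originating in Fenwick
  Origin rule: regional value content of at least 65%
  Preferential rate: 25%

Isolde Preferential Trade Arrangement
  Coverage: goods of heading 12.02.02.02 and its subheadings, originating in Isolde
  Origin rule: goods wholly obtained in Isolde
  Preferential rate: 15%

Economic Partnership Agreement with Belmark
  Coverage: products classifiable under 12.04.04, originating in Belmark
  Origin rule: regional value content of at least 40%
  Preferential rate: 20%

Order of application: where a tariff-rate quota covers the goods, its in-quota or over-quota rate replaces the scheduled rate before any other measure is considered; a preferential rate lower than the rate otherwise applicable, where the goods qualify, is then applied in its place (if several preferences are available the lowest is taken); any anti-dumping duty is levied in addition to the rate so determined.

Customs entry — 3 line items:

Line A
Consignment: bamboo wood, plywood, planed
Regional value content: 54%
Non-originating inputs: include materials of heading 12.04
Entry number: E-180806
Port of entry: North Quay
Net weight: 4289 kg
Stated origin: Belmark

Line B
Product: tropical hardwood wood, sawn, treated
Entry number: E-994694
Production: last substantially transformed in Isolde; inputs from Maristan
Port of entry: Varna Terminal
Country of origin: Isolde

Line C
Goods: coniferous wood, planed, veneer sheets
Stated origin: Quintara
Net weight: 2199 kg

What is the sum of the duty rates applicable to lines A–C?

Line A: bamboo → 12.04; plywood → 12.04.04; planed → 12.04.04.03. Scheduled 29%. Belmark agreement on 12.01.03.02: 12.04.04.03 not covered; Belmark agreement on 12.04.04: RVC ≥ 40% → 20% available; preferential 20%; anti-dumping (Belmark, 12.04.04): +37%; total 20% + 37% = 57%. → 57%.
Line B: tropical hardwood → 12.02; sawn → 12.02.02; treated → 12.02.02.01. Scheduled 35%. Isolde agreement on 12.02.02.02: 12.02.02.01 not covered. → 35%.
Line C: coniferous → 12.01; veneer sheets → 12.01.02; planed → 12.01.02.03. Scheduled 32%. No special measure applies. → 32%.
Sum: 57% + 35% + 32% = 124%.

124%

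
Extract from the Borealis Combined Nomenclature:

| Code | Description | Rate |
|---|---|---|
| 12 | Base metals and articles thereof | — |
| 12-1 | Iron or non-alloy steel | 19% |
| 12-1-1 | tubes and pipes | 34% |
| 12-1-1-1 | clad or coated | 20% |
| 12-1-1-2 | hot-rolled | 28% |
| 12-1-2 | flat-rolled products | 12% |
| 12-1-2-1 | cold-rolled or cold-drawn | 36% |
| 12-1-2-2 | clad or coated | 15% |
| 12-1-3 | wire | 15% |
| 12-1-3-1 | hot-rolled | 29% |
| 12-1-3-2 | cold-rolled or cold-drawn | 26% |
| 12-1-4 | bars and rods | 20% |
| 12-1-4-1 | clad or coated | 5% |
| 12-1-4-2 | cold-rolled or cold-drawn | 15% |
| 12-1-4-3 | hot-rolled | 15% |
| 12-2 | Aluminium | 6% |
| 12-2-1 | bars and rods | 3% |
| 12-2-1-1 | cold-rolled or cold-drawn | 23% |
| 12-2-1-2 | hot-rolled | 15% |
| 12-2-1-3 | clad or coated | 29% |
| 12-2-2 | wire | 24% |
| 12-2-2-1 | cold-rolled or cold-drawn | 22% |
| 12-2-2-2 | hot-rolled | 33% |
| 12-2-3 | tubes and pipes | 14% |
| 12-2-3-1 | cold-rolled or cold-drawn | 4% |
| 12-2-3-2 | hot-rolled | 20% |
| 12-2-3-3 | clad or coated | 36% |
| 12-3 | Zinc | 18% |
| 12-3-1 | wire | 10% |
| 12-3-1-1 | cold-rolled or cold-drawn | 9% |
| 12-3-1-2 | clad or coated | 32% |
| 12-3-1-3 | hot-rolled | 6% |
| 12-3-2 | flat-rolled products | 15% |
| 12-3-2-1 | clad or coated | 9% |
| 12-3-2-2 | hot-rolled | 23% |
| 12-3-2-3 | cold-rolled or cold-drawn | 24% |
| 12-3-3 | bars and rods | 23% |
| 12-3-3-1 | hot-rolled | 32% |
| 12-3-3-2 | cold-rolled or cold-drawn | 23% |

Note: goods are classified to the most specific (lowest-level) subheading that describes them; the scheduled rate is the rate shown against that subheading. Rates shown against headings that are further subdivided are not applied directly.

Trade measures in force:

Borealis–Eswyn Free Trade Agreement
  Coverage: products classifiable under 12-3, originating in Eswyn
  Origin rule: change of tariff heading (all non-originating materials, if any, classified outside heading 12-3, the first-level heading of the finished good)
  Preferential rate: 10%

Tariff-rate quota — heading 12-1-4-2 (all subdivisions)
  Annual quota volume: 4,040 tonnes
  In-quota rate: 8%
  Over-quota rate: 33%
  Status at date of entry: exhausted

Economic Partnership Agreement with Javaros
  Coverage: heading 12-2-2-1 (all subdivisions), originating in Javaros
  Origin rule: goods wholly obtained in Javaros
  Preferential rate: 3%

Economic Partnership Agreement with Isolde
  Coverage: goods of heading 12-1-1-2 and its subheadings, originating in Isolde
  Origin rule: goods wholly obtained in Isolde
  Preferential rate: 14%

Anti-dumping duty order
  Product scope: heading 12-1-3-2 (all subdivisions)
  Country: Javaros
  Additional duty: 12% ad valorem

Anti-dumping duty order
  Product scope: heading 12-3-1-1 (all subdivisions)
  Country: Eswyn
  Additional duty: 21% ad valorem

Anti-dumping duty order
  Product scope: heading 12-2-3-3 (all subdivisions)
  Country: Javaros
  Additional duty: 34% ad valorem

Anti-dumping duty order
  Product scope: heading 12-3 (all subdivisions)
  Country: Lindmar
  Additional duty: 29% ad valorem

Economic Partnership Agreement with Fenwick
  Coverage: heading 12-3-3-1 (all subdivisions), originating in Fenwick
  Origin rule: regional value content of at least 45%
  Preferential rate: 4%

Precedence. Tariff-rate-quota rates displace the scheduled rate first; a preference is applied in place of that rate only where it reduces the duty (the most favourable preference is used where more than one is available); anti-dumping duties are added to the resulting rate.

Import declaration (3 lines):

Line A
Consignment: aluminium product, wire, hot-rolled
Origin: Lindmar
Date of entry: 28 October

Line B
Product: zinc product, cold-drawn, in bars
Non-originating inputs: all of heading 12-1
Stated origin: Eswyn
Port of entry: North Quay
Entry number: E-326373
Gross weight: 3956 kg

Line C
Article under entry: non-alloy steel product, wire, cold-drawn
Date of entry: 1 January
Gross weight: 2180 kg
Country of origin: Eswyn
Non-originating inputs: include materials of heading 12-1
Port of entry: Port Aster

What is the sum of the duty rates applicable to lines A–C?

Line A: aluminium → 12-2; wire → 12-2-2; hot-rolled → 12-2-2-2. Scheduled 33%. No special measure applies. → 33%.
Line B: zinc → 12-3; in bars → 12-3-3; cold-drawn → 12-3-3-2. Scheduled 23%. Eswyn agreement on 12-3: CTH met → 10% available; preferential 10%. → 10%.
Line C: non-alloy steel → 12-1; wire → 12-1-3; cold-drawn → 12-1-3-2. Scheduled 26%. Eswyn agreement on 12-3: 12-1-3-2 not covered. → 26%.
Sum: 33% + 10% + 26% = 69%.

69%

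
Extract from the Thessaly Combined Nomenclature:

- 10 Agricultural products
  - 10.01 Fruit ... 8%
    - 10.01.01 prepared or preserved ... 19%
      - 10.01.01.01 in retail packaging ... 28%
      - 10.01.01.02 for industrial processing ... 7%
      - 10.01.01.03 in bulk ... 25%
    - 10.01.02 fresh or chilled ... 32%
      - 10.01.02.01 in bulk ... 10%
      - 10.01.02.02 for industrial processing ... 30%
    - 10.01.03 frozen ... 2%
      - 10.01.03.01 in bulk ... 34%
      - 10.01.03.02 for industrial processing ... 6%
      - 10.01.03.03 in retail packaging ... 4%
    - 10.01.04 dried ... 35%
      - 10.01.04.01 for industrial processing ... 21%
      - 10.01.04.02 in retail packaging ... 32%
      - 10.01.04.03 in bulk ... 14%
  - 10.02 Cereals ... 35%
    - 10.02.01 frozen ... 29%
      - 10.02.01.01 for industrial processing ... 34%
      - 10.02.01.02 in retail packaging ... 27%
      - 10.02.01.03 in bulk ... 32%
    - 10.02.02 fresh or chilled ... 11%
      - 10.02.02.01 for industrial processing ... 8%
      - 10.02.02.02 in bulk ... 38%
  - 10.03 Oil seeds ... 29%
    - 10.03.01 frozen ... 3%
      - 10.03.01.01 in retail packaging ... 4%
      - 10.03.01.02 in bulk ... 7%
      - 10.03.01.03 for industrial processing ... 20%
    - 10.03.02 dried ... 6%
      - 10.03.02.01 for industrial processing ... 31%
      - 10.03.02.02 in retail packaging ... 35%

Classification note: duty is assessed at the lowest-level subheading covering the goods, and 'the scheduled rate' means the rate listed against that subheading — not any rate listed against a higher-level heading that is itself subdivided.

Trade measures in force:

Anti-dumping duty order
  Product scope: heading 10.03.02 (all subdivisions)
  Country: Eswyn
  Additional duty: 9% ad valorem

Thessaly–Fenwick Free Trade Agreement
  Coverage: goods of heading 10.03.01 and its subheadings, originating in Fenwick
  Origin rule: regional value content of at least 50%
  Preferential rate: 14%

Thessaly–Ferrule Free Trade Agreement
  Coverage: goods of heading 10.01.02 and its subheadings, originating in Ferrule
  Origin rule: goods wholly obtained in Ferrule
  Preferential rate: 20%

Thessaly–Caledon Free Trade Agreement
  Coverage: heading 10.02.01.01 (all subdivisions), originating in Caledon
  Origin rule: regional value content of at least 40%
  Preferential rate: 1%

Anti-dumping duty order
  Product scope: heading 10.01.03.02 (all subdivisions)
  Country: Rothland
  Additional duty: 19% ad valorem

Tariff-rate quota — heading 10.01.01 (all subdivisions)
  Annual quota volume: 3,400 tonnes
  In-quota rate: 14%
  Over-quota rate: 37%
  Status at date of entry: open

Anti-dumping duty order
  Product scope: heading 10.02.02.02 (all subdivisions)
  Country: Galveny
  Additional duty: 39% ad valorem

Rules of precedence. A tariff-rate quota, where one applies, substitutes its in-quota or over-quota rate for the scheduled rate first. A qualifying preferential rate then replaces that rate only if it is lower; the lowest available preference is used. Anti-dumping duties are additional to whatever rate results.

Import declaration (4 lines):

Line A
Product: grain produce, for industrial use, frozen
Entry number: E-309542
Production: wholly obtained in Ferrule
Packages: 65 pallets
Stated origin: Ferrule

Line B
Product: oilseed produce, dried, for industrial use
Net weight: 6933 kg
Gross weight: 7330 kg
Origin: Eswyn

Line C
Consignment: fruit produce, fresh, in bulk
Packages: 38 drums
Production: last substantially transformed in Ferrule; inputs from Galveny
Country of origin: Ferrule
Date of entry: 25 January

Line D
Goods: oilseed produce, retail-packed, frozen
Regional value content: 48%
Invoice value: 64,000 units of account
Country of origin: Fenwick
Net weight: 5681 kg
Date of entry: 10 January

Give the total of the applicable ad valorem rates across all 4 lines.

88%

Line A: grain → 10.02; frozen → 10.02.01; for industrial use → 10.02.01.01. Scheduled 34%. Ferrule agreement on 10.01.02: 10.02.01.01 not covered. → 34%.
Line B: oilseed → 10.03; dried → 10.03.02; for industrial use → 10.03.02.01. Scheduled 31%. anti-dumping (Eswyn, 10.03.02): +9%; total 31% + 9% = 40%. → 40%.
Line C: fruit → 10.01; fresh → 10.01.02; in bulk → 10.01.02.01. Scheduled 10%. Ferrule agreement on 10.01.02: not wholly obtained. → 10%.
Line D: oilseed → 10.03; frozen → 10.03.01; retail-packed → 10.03.01.01. Scheduled 4%. Fenwick agreement on 10.03.01: RVC < 50%. → 4%.
Sum: 34% + 40% + 10% + 4% = 88%.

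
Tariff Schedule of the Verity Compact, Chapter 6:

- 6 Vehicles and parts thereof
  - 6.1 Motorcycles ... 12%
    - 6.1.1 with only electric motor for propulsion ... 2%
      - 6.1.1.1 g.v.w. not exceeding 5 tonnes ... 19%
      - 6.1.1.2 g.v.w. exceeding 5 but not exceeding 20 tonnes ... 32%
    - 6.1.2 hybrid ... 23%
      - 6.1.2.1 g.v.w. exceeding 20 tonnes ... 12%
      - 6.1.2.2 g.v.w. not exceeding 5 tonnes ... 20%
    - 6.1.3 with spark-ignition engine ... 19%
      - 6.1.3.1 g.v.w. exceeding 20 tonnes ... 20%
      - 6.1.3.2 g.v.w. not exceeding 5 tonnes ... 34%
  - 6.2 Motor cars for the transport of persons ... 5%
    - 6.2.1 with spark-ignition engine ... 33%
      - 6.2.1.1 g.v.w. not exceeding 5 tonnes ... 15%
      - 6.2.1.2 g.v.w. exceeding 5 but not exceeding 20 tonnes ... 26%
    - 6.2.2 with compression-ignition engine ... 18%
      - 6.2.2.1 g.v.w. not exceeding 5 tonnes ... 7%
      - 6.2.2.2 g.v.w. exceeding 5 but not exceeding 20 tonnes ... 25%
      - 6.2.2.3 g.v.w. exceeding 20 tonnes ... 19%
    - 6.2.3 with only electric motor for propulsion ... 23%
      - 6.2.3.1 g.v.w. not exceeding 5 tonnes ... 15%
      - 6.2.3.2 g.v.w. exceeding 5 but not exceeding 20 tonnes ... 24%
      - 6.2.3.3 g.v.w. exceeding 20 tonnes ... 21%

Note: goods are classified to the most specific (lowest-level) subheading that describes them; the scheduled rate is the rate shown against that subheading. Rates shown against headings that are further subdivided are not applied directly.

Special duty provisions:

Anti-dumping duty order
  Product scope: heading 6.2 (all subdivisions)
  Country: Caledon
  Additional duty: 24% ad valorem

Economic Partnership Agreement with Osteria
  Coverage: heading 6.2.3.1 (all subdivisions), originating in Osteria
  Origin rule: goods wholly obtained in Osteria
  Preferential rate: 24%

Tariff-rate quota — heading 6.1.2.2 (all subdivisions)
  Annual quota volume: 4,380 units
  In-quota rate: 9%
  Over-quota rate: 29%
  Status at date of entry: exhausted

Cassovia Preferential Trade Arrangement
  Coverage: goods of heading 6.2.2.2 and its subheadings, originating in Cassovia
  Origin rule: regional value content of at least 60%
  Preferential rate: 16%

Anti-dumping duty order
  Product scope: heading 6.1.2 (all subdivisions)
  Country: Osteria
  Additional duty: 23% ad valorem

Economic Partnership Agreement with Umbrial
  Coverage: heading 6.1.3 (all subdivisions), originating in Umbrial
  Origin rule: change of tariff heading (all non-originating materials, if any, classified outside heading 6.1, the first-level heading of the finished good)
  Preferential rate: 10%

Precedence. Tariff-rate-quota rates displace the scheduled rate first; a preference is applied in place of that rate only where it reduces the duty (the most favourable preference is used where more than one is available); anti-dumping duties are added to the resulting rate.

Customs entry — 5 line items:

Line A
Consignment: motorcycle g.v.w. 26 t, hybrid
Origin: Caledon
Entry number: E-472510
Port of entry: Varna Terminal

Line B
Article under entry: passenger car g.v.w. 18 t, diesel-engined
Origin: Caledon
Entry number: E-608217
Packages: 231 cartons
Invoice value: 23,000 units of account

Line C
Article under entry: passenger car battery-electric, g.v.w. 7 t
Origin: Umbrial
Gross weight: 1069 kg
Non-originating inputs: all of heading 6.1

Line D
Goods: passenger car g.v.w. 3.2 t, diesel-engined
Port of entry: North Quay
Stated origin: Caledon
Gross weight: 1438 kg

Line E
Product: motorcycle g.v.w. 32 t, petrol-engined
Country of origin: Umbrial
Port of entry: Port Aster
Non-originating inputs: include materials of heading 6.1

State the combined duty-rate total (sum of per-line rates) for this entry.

136%

Line A: motorcycle → 6.1; hybrid → 6.1.2; g.v.w. 26 t → 6.1.2.1. Scheduled 12%. No special measure applies. → 12%.
Line B: passenger car → 6.2; diesel-engined → 6.2.2; g.v.w. 18 t → 6.2.2.2. Scheduled 25%. anti-dumping (Caledon, 6.2): +24%; total 25% + 24% = 49%. → 49%.
Line C: passenger car → 6.2; battery-electric → 6.2.3; g.v.w. 7 t → 6.2.3.2. Scheduled 24%. Umbrial agreement on 6.1.3: 6.2.3.2 not covered. → 24%.
Line D: passenger car → 6.2; diesel-engined → 6.2.2; g.v.w. 3.2 t → 6.2.2.1. Scheduled 7%. anti-dumping (Caledon, 6.2): +24%; total 7% + 24% = 31%. → 31%.
Line E: motorcycle → 6.1; petrol-engined → 6.1.3; g.v.w. 32 t → 6.1.3.1. Scheduled 20%. Umbrial agreement on 6.1.3: CTH not met. → 20%.
Sum: 12% + 49% + 24% + 31% + 20% = 136%.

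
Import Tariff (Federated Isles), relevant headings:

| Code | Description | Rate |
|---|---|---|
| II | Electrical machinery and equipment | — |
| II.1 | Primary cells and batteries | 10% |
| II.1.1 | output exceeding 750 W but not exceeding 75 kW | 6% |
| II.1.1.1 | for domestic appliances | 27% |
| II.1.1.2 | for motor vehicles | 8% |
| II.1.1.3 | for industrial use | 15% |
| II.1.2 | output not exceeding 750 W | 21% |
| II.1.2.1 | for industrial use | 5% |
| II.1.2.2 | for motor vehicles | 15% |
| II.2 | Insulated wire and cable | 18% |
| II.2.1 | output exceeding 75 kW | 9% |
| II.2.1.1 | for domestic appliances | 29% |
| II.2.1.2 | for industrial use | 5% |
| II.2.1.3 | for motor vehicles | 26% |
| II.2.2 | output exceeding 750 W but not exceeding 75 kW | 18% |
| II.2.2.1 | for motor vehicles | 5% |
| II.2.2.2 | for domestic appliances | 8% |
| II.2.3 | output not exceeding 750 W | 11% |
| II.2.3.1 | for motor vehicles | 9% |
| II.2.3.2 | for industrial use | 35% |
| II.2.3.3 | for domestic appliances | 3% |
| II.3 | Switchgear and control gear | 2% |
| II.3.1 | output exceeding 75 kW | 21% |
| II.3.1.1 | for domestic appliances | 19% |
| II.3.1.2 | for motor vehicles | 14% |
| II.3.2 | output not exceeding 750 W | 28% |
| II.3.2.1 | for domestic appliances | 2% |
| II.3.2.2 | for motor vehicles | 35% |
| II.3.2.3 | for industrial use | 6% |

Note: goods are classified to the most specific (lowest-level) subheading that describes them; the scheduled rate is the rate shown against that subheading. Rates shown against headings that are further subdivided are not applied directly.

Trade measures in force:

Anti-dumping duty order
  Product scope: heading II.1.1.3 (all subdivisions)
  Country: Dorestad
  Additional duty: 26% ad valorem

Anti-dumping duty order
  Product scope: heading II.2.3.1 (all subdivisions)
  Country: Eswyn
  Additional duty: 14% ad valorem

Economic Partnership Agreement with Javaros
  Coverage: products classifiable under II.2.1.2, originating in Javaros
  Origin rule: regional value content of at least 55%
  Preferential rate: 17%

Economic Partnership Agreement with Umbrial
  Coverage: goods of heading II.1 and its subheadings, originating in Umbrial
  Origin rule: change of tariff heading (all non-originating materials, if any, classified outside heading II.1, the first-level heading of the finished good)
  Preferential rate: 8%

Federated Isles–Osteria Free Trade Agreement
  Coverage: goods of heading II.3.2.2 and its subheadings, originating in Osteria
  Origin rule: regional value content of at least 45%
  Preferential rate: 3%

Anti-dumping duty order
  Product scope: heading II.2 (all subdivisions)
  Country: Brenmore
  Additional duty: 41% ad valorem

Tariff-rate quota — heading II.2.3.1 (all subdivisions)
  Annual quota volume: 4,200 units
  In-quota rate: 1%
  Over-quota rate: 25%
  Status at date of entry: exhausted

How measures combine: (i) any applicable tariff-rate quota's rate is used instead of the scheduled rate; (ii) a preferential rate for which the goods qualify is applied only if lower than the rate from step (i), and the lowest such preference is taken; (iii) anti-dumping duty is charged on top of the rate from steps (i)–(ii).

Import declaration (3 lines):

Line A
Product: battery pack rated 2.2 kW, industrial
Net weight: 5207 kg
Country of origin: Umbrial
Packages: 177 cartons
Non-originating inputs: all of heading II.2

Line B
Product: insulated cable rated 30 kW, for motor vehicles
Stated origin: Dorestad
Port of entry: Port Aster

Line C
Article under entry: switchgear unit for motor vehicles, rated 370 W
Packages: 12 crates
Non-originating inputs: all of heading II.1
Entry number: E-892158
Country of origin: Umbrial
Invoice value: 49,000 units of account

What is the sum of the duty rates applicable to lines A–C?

48%

Line A: battery pack → II.1; rated 2.2 kW → II.1.1; industrial → II.1.1.3. Scheduled 15%. Umbrial agreement on II.1: CTH met → 8% available; preferential 8%. → 8%.
Line B: insulated cable → II.2; rated 30 kW → II.2.2; for motor vehicles → II.2.2.1. Scheduled 5%. No special measure applies. → 5%.
Line C: switchgear unit → II.3; rated 370 W → II.3.2; for motor vehicles → II.3.2.2. Scheduled 35%. Umbrial agreement on II.1: II.3.2.2 not covered. → 35%.
Sum: 8% + 5% + 35% = 48%.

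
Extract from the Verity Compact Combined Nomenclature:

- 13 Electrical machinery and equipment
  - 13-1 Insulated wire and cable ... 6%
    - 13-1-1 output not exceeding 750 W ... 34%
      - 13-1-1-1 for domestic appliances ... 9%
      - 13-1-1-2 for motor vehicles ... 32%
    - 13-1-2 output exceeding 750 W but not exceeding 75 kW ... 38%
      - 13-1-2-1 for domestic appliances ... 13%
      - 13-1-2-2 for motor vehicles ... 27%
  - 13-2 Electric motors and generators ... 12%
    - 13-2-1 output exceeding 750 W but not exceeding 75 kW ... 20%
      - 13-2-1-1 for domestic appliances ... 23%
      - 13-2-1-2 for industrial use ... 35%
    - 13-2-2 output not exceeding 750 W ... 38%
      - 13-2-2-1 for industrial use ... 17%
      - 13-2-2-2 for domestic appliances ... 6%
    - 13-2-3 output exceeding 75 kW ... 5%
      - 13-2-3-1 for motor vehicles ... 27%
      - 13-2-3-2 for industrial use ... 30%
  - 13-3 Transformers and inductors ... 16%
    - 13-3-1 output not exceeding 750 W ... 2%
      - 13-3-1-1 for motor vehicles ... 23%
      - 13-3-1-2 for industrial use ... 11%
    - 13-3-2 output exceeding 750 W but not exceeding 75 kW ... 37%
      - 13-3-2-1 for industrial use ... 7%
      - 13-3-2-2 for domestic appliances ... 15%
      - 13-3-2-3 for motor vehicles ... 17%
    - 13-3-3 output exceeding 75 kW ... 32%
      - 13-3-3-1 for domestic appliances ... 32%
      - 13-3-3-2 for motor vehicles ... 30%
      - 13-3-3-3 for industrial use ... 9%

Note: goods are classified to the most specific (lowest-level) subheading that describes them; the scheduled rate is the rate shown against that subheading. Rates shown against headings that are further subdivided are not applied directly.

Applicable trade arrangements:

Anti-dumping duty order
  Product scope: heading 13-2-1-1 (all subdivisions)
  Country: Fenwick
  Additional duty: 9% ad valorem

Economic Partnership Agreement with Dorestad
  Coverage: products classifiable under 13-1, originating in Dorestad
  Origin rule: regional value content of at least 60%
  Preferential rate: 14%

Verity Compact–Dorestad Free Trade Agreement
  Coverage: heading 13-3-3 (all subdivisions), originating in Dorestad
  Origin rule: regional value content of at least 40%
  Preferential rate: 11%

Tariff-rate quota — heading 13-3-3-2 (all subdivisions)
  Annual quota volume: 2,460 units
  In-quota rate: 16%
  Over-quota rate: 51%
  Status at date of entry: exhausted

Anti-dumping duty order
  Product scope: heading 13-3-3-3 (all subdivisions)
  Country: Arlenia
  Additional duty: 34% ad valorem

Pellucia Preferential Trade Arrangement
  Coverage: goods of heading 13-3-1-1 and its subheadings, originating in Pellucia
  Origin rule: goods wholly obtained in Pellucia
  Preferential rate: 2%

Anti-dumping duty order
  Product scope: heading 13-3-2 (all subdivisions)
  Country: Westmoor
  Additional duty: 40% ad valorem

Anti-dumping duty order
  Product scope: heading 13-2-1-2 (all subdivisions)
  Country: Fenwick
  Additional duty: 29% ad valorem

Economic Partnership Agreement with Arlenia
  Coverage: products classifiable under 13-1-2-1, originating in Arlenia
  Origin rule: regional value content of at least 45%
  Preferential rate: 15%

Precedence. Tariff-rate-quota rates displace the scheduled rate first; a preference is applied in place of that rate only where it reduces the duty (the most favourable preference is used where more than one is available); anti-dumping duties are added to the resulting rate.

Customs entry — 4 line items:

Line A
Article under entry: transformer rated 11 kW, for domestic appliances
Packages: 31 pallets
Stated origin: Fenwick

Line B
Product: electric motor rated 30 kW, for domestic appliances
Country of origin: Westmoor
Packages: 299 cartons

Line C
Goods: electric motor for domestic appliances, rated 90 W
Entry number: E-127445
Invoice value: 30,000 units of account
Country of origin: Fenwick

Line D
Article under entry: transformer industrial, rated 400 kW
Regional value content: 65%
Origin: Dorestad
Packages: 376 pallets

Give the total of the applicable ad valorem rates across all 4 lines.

Line A: transformer → 13-3; rated 11 kW → 13-3-2; for domestic appliances → 13-3-2-2. Scheduled 15%. No special measure applies. → 15%.
Line B: electric motor → 13-2; rated 30 kW → 13-2-1; for domestic appliances → 13-2-1-1. Scheduled 23%. No special measure applies. → 23%.
Line C: electric motor → 13-2; rated 90 W → 13-2-2; for domestic appliances → 13-2-2-2. Scheduled 6%. No special measure applies. → 6%.
Line D: transformer → 13-3; rated 400 kW → 13-3-3; industrial → 13-3-3-3. Scheduled 9%. Dorestad agreement on 13-1: 13-3-3-3 not covered; Dorestad agreement on 13-3-3: RVC ≥ 40% → 11% available; preference 11% not lower than 9% → no reduction. → 9%.
Sum: 15% + 23% + 6% + 9% = 53%.

53%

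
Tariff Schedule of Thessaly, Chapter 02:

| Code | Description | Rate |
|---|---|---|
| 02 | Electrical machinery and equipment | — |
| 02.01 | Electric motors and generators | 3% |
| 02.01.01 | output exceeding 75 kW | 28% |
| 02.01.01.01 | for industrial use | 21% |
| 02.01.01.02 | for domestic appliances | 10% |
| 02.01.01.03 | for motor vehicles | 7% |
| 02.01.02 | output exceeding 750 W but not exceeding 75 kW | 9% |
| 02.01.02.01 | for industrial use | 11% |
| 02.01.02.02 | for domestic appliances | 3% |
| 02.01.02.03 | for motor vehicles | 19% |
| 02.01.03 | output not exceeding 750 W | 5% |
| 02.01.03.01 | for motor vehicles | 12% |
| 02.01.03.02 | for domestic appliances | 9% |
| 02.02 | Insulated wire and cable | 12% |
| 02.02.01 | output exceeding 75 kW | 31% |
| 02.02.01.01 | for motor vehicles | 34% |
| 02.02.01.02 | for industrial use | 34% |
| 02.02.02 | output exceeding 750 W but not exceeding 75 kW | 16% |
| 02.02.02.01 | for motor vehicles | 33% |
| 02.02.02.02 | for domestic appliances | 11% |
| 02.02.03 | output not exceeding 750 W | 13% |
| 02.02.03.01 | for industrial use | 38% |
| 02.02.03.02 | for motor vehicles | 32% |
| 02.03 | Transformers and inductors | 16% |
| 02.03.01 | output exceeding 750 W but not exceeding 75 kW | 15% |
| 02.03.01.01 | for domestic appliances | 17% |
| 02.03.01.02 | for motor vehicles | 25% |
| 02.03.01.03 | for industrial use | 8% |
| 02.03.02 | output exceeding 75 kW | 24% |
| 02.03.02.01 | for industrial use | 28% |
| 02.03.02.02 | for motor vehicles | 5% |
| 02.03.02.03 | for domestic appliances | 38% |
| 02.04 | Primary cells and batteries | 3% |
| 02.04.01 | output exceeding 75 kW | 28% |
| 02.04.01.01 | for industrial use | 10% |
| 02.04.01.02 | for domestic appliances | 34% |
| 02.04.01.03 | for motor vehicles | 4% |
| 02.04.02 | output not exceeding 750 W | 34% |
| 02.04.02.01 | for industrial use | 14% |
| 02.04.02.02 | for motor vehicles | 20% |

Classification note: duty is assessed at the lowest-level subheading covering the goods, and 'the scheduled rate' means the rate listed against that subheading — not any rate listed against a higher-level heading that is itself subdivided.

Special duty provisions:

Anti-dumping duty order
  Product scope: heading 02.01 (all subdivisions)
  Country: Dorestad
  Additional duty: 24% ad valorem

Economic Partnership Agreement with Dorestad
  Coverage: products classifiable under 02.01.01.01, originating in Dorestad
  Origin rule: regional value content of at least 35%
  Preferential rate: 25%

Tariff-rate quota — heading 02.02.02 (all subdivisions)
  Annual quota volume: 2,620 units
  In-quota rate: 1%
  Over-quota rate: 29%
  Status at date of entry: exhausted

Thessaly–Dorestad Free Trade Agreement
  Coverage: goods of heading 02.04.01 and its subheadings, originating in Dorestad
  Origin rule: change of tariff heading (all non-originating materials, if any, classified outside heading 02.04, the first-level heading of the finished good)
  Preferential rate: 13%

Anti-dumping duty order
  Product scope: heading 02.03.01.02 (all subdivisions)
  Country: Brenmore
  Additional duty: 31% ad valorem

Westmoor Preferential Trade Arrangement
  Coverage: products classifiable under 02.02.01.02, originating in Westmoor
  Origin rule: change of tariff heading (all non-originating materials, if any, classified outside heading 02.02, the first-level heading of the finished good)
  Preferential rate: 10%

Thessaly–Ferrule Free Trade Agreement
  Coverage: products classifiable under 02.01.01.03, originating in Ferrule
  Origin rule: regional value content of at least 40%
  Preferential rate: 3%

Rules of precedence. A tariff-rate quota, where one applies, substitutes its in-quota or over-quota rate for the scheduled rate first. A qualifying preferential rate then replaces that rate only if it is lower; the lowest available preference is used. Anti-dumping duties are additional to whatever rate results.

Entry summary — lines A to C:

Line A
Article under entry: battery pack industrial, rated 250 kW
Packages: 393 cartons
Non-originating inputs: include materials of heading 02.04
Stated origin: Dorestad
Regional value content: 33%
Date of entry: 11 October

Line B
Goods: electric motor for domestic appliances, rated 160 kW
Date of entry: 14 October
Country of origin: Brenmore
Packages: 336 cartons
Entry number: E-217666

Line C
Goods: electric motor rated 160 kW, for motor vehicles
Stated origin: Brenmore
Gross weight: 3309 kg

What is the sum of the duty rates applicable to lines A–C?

27%

Line A: battery pack → 02.04; rated 250 kW → 02.04.01; industrial → 02.04.01.01. Scheduled 10%. Dorestad agreement on 02.01.01.01: 02.04.01.01 not covered; Dorestad agreement on 02.04.01: CTH not met. → 10%.
Line B: electric motor → 02.01; rated 160 kW → 02.01.01; for domestic appliances → 02.01.01.02. Scheduled 10%. No special measure applies. → 10%.
Line C: electric motor → 02.01; rated 160 kW → 02.01.01; for motor vehicles → 02.01.01.03. Scheduled 7%. No special measure applies. → 7%.
Sum: 10% + 10% + 7% = 27%.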